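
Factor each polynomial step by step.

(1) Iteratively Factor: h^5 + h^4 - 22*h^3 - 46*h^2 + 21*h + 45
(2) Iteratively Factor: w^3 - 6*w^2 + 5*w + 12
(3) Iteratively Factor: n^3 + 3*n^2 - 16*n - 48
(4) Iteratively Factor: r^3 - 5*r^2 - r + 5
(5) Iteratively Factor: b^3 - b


(1) = (h - 1)*(h^4 + 2*h^3 - 20*h^2 - 66*h - 45) = (h - 1)*(h + 3)*(h^3 - h^2 - 17*h - 15) = (h - 1)*(h + 1)*(h + 3)*(h^2 - 2*h - 15) = (h - 5)*(h - 1)*(h + 1)*(h + 3)*(h + 3)
(2) = (w + 1)*(w^2 - 7*w + 12) = (w - 3)*(w + 1)*(w - 4)
(3) = (n + 3)*(n^2 - 16) = (n + 3)*(n + 4)*(n - 4)
(4) = (r - 5)*(r^2 - 1) = (r - 5)*(r - 1)*(r + 1)
(5) = (b - 1)*(b^2 + b) = b*(b - 1)*(b + 1)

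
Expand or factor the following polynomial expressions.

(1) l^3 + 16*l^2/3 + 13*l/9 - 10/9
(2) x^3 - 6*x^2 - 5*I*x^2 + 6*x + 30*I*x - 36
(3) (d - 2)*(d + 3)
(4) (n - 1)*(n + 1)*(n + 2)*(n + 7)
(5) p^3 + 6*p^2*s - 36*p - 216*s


(1) = (l - 1/3)*(l + 2/3)*(l + 5)
(2) = (x - 6)*(x - 6*I)*(x + I)
(3) = d^2 + d - 6
(4) = n^4 + 9*n^3 + 13*n^2 - 9*n - 14
(5) = (p - 6)*(p + 6)*(p + 6*s)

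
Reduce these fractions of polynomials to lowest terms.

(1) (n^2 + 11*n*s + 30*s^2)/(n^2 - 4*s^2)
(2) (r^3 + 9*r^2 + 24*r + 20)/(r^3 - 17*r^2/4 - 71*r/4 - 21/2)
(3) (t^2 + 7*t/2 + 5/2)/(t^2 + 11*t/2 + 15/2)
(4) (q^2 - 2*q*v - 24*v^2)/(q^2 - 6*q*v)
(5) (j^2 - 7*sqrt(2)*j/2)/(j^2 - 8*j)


(1) = (-n^2 - 11*n*s - 30*s^2)/(-n^2 + 4*s^2)
(2) = (4*r^2 + 28*r + 40)/(4*r^2 - 25*r - 21)
(3) = (t + 1)/(t + 3)
(4) = (q + 4*v)/q
(5) = (2*j - 7*sqrt(2))/(2*j - 16)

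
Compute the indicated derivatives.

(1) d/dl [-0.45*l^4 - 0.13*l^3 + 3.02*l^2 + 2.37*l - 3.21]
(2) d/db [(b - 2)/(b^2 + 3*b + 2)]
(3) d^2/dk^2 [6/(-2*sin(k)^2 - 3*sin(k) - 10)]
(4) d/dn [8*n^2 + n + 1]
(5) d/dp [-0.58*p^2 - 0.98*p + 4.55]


(1) = -1.8*l^3 - 0.39*l^2 + 6.04*l + 2.37
(2) = (b^2 + 3*b - (b - 2)*(2*b + 3) + 2)/(b^2 + 3*b + 2)^2
(3) = 6*(16*sin(k)^4 + 18*sin(k)^3 - 95*sin(k)^2 - 66*sin(k) + 22)/(3*sin(k) - cos(2*k) + 11)^3
(4) = 16*n + 1
(5) = -1.16*p - 0.98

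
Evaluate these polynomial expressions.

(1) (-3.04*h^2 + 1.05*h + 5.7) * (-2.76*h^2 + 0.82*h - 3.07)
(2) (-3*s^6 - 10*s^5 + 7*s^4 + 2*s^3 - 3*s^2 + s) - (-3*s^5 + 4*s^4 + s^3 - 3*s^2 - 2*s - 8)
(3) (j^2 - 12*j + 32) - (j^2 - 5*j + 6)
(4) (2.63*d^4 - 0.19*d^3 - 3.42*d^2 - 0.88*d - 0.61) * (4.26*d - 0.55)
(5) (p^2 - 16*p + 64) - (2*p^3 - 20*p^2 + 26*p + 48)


(1) = 8.3904*h^4 - 5.3908*h^3 - 5.5382*h^2 + 1.4505*h - 17.499
(2) = -3*s^6 - 7*s^5 + 3*s^4 + s^3 + 3*s + 8
(3) = 26 - 7*j
(4) = 11.2038*d^5 - 2.2559*d^4 - 14.4647*d^3 - 1.8678*d^2 - 2.1146*d + 0.3355
(5) = -2*p^3 + 21*p^2 - 42*p + 16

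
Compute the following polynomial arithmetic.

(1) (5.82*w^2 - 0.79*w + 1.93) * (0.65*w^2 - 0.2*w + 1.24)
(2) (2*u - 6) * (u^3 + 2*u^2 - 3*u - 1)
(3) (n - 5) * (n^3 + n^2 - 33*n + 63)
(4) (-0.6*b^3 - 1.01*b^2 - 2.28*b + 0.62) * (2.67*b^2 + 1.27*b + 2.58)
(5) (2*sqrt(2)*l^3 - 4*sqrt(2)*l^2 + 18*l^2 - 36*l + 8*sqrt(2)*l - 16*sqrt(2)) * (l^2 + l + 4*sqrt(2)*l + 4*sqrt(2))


(1) = 3.783*w^4 - 1.6775*w^3 + 8.6293*w^2 - 1.3656*w + 2.3932
(2) = 2*u^4 - 2*u^3 - 18*u^2 + 16*u + 6
(3) = n^4 - 4*n^3 - 38*n^2 + 228*n - 315
(4) = -1.602*b^5 - 3.4587*b^4 - 8.9183*b^3 - 3.846*b^2 - 5.095*b + 1.5996
(5) = 2*sqrt(2)*l^5 - 2*sqrt(2)*l^4 + 34*l^4 - 34*l^3 + 76*sqrt(2)*l^3 - 80*sqrt(2)*l^2 - 4*l^2 - 160*sqrt(2)*l - 64*l - 128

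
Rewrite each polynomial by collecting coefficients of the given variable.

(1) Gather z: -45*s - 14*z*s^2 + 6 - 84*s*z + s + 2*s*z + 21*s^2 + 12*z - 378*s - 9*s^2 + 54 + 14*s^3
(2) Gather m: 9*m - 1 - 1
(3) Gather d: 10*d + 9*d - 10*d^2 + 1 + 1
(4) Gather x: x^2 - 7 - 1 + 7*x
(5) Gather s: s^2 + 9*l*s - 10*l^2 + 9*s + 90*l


(1) = 14*s^3 + 12*s^2 - 422*s + z*(-14*s^2 - 82*s + 12) + 60
(2) = 9*m - 2
(3) = -10*d^2 + 19*d + 2
(4) = x^2 + 7*x - 8
(5) = -10*l^2 + 90*l + s^2 + s*(9*l + 9)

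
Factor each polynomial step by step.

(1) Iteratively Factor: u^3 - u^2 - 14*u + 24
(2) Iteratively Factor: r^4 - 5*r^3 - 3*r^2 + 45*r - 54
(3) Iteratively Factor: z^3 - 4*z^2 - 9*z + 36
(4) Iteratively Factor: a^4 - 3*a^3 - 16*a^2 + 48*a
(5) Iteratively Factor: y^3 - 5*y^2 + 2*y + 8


(1) = (u - 2)*(u^2 + u - 12) = (u - 3)*(u - 2)*(u + 4)
(2) = (r - 2)*(r^3 - 3*r^2 - 9*r + 27) = (r - 3)*(r - 2)*(r^2 - 9) = (r - 3)*(r - 2)*(r + 3)*(r - 3)
(3) = (z + 3)*(z^2 - 7*z + 12) = (z - 4)*(z + 3)*(z - 3)
(4) = (a - 3)*(a^3 - 16*a) = a*(a - 3)*(a^2 - 16) = a*(a - 4)*(a - 3)*(a + 4)
(5) = (y + 1)*(y^2 - 6*y + 8) = (y - 4)*(y + 1)*(y - 2)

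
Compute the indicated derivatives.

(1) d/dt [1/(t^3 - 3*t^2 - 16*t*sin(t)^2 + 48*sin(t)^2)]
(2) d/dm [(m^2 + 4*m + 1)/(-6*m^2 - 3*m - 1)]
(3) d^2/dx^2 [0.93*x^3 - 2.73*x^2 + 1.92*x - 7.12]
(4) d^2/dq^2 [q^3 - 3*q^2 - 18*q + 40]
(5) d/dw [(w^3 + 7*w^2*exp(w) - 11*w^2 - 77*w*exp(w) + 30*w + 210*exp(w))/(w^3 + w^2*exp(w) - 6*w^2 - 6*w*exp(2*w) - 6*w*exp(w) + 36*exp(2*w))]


(1) = (-3*t^2 + 16*t*sin(2*t) + 6*t + 16*sin(t)^2 - 48*sin(2*t))/((t - 3)^2*(t - 4*sin(t))^2*(t + 4*sin(t))^2)
(2) = (21*m^2 + 10*m - 1)/(36*m^4 + 36*m^3 + 21*m^2 + 6*m + 1)
(3) = 5.58*x - 5.46
(4) = 6*q - 6
(5) = (6*w^3*exp(w) + 12*w^2*exp(2*w) - 36*w^2*exp(w) + 5*w^2 + 42*w*exp(3*w) - 72*w*exp(2*w) + 70*w*exp(w) - 252*exp(3*w) + 65*exp(2*w))/(w^4 + 2*w^3*exp(w) - 11*w^2*exp(2*w) - 12*w*exp(3*w) + 36*exp(4*w))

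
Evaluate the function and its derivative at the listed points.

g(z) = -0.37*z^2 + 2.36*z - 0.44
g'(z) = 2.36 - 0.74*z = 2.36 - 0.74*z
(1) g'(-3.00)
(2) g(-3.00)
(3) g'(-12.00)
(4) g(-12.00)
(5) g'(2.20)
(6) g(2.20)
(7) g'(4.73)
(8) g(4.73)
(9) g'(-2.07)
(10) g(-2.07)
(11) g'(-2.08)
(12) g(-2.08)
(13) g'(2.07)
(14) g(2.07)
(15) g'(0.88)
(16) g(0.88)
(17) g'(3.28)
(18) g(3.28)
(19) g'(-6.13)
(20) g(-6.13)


(1) = 4.58
(2) = -10.85
(3) = 11.24
(4) = -82.04
(5) = 0.73
(6) = 2.96
(7) = -1.14
(8) = 2.44
(9) = 3.89
(10) = -6.91
(11) = 3.90
(12) = -6.95
(13) = 0.83
(14) = 2.86
(15) = 1.71
(16) = 1.35
(17) = -0.07
(18) = 3.32
(19) = 6.90
(20) = -28.81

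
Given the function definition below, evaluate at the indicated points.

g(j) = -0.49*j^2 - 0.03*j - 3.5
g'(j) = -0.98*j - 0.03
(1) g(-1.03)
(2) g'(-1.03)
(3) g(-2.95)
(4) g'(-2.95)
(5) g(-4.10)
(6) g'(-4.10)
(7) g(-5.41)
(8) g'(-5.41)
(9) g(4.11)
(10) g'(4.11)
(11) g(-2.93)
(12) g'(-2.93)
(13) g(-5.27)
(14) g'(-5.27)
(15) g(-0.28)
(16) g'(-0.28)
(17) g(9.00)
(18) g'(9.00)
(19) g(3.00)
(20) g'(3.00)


(1) = -3.99
(2) = 0.98
(3) = -7.68
(4) = 2.86
(5) = -11.61
(6) = 3.99
(7) = -17.68
(8) = 5.27
(9) = -11.90
(10) = -4.06
(11) = -7.62
(12) = 2.84
(13) = -16.95
(14) = 5.13
(15) = -3.53
(16) = 0.24
(17) = -43.46
(18) = -8.85
(19) = -8.00
(20) = -2.97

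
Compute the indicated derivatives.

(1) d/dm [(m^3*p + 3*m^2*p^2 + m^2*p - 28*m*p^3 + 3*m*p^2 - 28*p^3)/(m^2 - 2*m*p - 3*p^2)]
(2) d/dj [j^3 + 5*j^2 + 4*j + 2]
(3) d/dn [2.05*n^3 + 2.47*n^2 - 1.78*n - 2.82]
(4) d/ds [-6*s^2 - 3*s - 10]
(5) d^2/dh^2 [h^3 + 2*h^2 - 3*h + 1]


(1) = p*(m^4 - 4*m^3*p + 13*m^2*p^2 - 5*m^2*p - 18*m*p^3 + 50*m*p^2 + 84*p^4 - 65*p^3)/(m^4 - 4*m^3*p - 2*m^2*p^2 + 12*m*p^3 + 9*p^4)
(2) = 3*j^2 + 10*j + 4
(3) = 6.15*n^2 + 4.94*n - 1.78
(4) = -12*s - 3
(5) = 6*h + 4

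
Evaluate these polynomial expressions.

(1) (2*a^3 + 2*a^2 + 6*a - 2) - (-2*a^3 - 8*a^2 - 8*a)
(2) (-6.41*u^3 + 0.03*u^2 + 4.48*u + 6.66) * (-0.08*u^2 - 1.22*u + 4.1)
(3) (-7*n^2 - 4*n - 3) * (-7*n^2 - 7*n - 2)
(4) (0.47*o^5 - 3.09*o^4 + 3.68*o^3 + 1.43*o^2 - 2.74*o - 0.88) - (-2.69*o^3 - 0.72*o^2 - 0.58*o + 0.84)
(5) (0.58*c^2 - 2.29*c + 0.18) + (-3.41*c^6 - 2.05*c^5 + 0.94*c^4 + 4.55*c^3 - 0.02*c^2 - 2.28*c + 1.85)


(1) = 4*a^3 + 10*a^2 + 14*a - 2
(2) = 0.5128*u^5 + 7.8178*u^4 - 26.676*u^3 - 5.8754*u^2 + 10.2428*u + 27.306
(3) = 49*n^4 + 77*n^3 + 63*n^2 + 29*n + 6
(4) = 0.47*o^5 - 3.09*o^4 + 6.37*o^3 + 2.15*o^2 - 2.16*o - 1.72
(5) = -3.41*c^6 - 2.05*c^5 + 0.94*c^4 + 4.55*c^3 + 0.56*c^2 - 4.57*c + 2.03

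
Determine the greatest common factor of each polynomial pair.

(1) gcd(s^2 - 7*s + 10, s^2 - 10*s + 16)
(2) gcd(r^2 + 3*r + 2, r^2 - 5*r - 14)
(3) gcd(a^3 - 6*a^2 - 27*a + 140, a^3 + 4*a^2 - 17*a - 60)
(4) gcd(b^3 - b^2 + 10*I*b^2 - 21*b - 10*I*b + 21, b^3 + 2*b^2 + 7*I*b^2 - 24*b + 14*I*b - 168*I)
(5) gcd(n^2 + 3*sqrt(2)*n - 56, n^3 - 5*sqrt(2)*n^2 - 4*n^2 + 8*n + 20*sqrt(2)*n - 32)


(1) = s - 2
(2) = gcd((r + 1)*(r + 2), (r - 7)*(r + 2)) = r + 2
(3) = a^2 + a - 20
(4) = gcd((b - 1)*(b + 3*I)*(b + 7*I), (b - 4)*(b + 6)*(b + 7*I)) = b + 7*I
(5) = gcd((n - 4*sqrt(2))*(n + 7*sqrt(2)), (n - 4)*(n - 4*sqrt(2))*(n - sqrt(2))) = n - 4*sqrt(2)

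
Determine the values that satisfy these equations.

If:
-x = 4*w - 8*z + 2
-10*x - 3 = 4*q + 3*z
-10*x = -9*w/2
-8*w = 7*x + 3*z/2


Then:
q = -13641/15340
w = -24/767
x = -54/3835
z = 892/3835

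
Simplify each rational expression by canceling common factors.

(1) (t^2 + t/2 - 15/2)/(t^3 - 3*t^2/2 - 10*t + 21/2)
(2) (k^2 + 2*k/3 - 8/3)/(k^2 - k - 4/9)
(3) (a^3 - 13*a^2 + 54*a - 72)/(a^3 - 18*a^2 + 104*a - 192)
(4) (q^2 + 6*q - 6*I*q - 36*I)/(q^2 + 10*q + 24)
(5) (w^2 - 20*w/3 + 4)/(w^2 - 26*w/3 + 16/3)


(1) = (2*t - 5)/(2*t^2 - 9*t + 7)
(2) = (3*k + 6)/(3*k + 1)
(3) = (a - 3)/(a - 8)
(4) = (q - 6*I)/(q + 4)
(5) = (w - 6)/(w - 8)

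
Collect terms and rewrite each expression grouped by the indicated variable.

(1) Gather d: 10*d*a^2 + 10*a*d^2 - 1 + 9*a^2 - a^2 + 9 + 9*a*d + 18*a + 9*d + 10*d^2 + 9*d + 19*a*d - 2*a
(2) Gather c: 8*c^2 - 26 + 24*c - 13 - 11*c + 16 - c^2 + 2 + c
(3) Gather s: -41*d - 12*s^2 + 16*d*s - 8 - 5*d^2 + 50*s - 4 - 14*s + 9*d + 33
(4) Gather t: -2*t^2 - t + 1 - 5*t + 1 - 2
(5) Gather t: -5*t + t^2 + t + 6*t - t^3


(1) = 8*a^2 + 16*a + d^2*(10*a + 10) + d*(10*a^2 + 28*a + 18) + 8
(2) = 7*c^2 + 14*c - 21
(3) = -5*d^2 - 32*d - 12*s^2 + s*(16*d + 36) + 21
(4) = -2*t^2 - 6*t
(5) = -t^3 + t^2 + 2*t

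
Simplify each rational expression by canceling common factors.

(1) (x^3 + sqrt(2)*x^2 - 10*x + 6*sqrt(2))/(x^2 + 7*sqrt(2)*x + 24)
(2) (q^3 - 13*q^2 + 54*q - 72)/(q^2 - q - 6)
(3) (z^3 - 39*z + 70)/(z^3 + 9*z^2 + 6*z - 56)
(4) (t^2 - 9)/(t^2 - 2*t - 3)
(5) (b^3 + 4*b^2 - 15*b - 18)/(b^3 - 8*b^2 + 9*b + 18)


(1) = (x^2 - 2*sqrt(2)*x + 2)/(x + 4*sqrt(2))
(2) = (q^2 - 10*q + 24)/(q + 2)
(3) = (z - 5)/(z + 4)
(4) = (t + 3)/(t + 1)
(5) = (b + 6)/(b - 6)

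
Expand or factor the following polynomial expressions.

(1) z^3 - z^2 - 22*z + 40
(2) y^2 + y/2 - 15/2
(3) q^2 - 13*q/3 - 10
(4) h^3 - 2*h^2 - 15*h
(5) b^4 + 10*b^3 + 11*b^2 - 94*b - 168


(1) = (z - 4)*(z - 2)*(z + 5)
(2) = (y - 5/2)*(y + 3)
(3) = (q - 6)*(q + 5/3)
(4) = h*(h - 5)*(h + 3)
(5) = (b - 3)*(b + 2)*(b + 4)*(b + 7)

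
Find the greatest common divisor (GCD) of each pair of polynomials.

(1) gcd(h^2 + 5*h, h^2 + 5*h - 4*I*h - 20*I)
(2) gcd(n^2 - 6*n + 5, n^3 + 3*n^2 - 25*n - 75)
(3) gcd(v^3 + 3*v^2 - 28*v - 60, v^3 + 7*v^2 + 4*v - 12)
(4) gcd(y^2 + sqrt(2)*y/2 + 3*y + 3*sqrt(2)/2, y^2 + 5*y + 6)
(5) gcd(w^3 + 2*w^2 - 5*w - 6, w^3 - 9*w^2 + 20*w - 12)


(1) = h + 5
(2) = n - 5
(3) = v^2 + 8*v + 12
(4) = y + 3
(5) = w - 2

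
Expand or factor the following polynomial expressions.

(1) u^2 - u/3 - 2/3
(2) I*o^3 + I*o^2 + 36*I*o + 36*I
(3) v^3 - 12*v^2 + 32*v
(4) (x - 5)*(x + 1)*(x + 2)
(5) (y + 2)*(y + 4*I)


(1) = (u - 1)*(u + 2/3)
(2) = (o - 6*I)*(o + 6*I)*(I*o + I)
(3) = v*(v - 8)*(v - 4)
(4) = x^3 - 2*x^2 - 13*x - 10
(5) = y^2 + 2*y + 4*I*y + 8*I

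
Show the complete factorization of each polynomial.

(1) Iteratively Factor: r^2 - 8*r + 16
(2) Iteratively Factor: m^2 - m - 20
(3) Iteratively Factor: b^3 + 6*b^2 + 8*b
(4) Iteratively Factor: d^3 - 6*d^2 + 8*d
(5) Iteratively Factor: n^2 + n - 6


(1) = (r - 4)*(r - 4)
(2) = (m + 4)*(m - 5)
(3) = (b + 2)*(b^2 + 4*b) = b*(b + 2)*(b + 4)
(4) = (d - 4)*(d^2 - 2*d) = (d - 4)*(d - 2)*(d)
(5) = (n - 2)*(n + 3)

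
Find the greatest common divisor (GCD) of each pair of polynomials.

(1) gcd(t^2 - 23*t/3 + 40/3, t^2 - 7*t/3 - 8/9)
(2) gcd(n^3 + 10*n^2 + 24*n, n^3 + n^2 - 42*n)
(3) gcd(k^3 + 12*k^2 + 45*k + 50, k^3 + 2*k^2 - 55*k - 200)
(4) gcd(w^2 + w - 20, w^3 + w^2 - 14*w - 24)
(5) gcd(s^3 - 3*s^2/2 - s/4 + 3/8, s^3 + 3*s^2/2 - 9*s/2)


(1) = gcd((t - 5)*(t - 8/3), (t - 8/3)*(t + 1/3)) = t - 8/3
(2) = gcd(n*(n + 4)*(n + 6), n*(n - 6)*(n + 7)) = n
(3) = gcd((k + 2)*(k + 5)^2, (k - 8)*(k + 5)^2) = k^2 + 10*k + 25
(4) = w - 4
(5) = s - 3/2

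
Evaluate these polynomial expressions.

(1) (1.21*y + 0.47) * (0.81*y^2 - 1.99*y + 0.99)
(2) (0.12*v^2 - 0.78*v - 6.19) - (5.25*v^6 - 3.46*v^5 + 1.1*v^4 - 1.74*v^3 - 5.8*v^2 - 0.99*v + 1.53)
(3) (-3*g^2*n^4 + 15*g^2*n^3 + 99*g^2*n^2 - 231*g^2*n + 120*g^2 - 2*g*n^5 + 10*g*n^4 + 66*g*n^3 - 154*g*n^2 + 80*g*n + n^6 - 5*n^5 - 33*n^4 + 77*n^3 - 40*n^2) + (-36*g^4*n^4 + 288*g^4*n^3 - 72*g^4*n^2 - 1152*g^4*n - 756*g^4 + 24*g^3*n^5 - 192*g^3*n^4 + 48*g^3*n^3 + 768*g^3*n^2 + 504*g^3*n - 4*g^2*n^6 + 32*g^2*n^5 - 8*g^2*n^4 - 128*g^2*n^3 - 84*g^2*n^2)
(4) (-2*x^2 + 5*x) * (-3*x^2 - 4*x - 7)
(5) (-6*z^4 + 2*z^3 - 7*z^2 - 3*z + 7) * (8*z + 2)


(1) = 0.9801*y^3 - 2.0272*y^2 + 0.2626*y + 0.4653
(2) = -5.25*v^6 + 3.46*v^5 - 1.1*v^4 + 1.74*v^3 + 5.92*v^2 + 0.21*v - 7.72
(3) = -36*g^4*n^4 + 288*g^4*n^3 - 72*g^4*n^2 - 1152*g^4*n - 756*g^4 + 24*g^3*n^5 - 192*g^3*n^4 + 48*g^3*n^3 + 768*g^3*n^2 + 504*g^3*n - 4*g^2*n^6 + 32*g^2*n^5 - 11*g^2*n^4 - 113*g^2*n^3 + 15*g^2*n^2 - 231*g^2*n + 120*g^2 - 2*g*n^5 + 10*g*n^4 + 66*g*n^3 - 154*g*n^2 + 80*g*n + n^6 - 5*n^5 - 33*n^4 + 77*n^3 - 40*n^2
(4) = 6*x^4 - 7*x^3 - 6*x^2 - 35*x
(5) = -48*z^5 + 4*z^4 - 52*z^3 - 38*z^2 + 50*z + 14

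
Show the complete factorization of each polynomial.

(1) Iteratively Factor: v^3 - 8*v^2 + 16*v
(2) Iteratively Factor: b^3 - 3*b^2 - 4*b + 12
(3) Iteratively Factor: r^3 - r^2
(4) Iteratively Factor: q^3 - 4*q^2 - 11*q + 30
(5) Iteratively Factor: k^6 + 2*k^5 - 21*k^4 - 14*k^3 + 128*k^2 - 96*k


(1) = (v - 4)*(v^2 - 4*v) = (v - 4)^2*(v)
(2) = (b - 3)*(b^2 - 4) = (b - 3)*(b - 2)*(b + 2)
(3) = (r)*(r^2 - r) = r^2*(r - 1)
(4) = (q - 2)*(q^2 - 2*q - 15) = (q - 2)*(q + 3)*(q - 5)
(5) = (k - 2)*(k^5 + 4*k^4 - 13*k^3 - 40*k^2 + 48*k) = (k - 2)*(k + 4)*(k^4 - 13*k^2 + 12*k) = k*(k - 2)*(k + 4)*(k^3 - 13*k + 12) = k*(k - 2)*(k - 1)*(k + 4)*(k^2 + k - 12) = k*(k - 3)*(k - 2)*(k - 1)*(k + 4)*(k + 4)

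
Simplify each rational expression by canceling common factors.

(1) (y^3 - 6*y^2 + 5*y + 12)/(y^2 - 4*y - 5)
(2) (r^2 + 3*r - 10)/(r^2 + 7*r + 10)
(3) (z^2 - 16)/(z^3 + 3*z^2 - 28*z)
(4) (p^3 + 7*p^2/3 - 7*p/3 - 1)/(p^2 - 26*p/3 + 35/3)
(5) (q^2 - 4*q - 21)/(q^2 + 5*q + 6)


(1) = (y^2 - 7*y + 12)/(y - 5)
(2) = (r - 2)/(r + 2)
(3) = (z + 4)/(z^2 + 7*z)
(4) = (3*p^3 + 7*p^2 - 7*p - 3)/(3*p^2 - 26*p + 35)
(5) = (q - 7)/(q + 2)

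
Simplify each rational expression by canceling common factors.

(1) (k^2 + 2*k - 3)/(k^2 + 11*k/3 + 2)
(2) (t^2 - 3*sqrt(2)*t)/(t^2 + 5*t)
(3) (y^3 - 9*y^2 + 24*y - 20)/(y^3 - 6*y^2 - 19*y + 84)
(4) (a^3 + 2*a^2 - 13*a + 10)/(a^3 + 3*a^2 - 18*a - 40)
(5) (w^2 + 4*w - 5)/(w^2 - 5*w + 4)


(1) = (3*k - 3)/(3*k + 2)
(2) = (t - 3*sqrt(2))/(t + 5)
(3) = (y^3 - 9*y^2 + 24*y - 20)/(y^3 - 6*y^2 - 19*y + 84)
(4) = (a^2 - 3*a + 2)/(a^2 - 2*a - 8)
(5) = (w + 5)/(w - 4)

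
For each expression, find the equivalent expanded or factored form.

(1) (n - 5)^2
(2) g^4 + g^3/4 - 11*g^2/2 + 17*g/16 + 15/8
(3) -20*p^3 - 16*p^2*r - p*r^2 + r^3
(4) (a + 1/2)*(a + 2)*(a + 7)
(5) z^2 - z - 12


(1) = n^2 - 10*n + 25
(2) = (g - 2)*(g - 3/4)*(g + 1/2)*(g + 5/2)
(3) = (-5*p + r)*(2*p + r)^2
(4) = a^3 + 19*a^2/2 + 37*a/2 + 7
(5) = (z - 4)*(z + 3)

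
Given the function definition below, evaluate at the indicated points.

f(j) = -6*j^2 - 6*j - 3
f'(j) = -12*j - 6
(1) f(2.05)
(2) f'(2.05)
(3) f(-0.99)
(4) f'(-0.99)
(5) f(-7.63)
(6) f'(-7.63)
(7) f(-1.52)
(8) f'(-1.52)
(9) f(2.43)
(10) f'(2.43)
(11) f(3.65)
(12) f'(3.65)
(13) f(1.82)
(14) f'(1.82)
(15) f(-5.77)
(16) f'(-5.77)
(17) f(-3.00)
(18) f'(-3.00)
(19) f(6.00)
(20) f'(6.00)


(1) = -40.51
(2) = -30.60
(3) = -2.94
(4) = 5.88
(5) = -306.52
(6) = 85.56
(7) = -7.74
(8) = 12.24
(9) = -53.01
(10) = -35.16
(11) = -104.84
(12) = -49.80
(13) = -33.79
(14) = -27.84
(15) = -168.14
(16) = 63.24
(17) = -39.00
(18) = 30.00
(19) = -255.00
(20) = -78.00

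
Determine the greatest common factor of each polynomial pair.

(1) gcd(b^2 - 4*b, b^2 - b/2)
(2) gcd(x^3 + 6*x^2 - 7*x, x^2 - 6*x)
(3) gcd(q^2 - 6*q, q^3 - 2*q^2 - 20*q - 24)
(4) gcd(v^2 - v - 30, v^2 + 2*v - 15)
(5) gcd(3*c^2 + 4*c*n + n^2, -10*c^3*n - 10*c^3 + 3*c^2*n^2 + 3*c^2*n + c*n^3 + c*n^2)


(1) = b
(2) = gcd(x*(x - 1)*(x + 7), x*(x - 6)) = x
(3) = q - 6
(4) = gcd((v - 6)*(v + 5), (v - 3)*(v + 5)) = v + 5
(5) = gcd((c + n)*(3*c + n), (-2*c + n)*(5*c + n)*(c*n + c)) = 1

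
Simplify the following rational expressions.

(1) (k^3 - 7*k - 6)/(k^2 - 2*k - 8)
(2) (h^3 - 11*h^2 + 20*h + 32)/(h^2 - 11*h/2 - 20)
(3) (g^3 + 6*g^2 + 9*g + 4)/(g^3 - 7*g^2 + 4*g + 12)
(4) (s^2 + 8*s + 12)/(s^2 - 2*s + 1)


(1) = (k^2 - 2*k - 3)/(k - 4)
(2) = (2*h^2 - 6*h - 8)/(2*h + 5)
(3) = (g^2 + 5*g + 4)/(g^2 - 8*g + 12)
(4) = (s^2 + 8*s + 12)/(s^2 - 2*s + 1)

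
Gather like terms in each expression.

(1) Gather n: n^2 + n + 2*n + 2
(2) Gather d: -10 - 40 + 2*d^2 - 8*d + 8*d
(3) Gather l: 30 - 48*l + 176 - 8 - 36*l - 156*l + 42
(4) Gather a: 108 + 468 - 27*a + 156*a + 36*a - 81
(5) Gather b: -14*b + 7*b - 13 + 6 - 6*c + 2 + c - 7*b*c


(1) = n^2 + 3*n + 2
(2) = 2*d^2 - 50
(3) = 240 - 240*l
(4) = 165*a + 495
(5) = b*(-7*c - 7) - 5*c - 5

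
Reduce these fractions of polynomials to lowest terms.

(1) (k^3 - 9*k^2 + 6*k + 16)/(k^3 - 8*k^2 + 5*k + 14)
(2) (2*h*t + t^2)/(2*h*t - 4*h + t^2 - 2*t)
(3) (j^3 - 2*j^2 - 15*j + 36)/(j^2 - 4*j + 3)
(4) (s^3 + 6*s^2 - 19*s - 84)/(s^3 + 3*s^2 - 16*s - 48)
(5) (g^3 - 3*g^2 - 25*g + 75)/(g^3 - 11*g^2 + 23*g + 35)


(1) = (k - 8)/(k - 7)
(2) = t/(t - 2)
(3) = (j^2 + j - 12)/(j - 1)
(4) = (s + 7)/(s + 4)
(5) = (g^2 + 2*g - 15)/(g^2 - 6*g - 7)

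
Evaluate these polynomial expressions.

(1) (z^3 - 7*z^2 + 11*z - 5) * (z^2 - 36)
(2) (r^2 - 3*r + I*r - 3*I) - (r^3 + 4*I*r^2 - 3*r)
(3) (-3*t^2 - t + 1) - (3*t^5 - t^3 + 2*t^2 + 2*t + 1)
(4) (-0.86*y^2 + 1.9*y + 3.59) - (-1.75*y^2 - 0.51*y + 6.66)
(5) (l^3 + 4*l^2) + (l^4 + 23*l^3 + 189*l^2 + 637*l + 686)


(1) = z^5 - 7*z^4 - 25*z^3 + 247*z^2 - 396*z + 180
(2) = -r^3 + r^2 - 4*I*r^2 + I*r - 3*I
(3) = -3*t^5 + t^3 - 5*t^2 - 3*t
(4) = 0.89*y^2 + 2.41*y - 3.07
(5) = l^4 + 24*l^3 + 193*l^2 + 637*l + 686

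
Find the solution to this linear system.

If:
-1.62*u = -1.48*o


Then:
o = 1.09459459459459*u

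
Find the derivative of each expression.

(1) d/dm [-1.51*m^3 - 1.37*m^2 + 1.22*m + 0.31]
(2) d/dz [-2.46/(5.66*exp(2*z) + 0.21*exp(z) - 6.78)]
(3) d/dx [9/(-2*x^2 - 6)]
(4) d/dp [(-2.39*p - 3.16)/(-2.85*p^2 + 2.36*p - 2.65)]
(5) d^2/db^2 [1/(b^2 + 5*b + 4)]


(1) = -4.53*m^2 - 2.74*m + 1.22
(2) = (27.8472*exp(z) + 0.5166)*exp(z)/(5.66*exp(2*z) + 0.21*exp(z) - 6.78)^2
(3) = 9*x/(x^2 + 3)^2
(4) = (-6.8115*p^2 - 18.012*p + 13.7911)/(8.1225*p^4 - 13.452*p^3 + 20.6746*p^2 - 12.508*p + 7.0225)
(5) = 2*(-b^2 - 5*b + (2*b + 5)^2 - 4)/(b^2 + 5*b + 4)^3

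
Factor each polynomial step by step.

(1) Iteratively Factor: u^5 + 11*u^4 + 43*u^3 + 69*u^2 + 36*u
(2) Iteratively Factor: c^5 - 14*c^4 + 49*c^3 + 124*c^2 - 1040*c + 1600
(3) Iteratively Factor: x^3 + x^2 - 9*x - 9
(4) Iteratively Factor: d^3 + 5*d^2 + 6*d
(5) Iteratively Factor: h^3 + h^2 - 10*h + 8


(1) = (u + 3)*(u^4 + 8*u^3 + 19*u^2 + 12*u) = u*(u + 3)*(u^3 + 8*u^2 + 19*u + 12) = u*(u + 1)*(u + 3)*(u^2 + 7*u + 12) = u*(u + 1)*(u + 3)^2*(u + 4)
(2) = (c - 4)*(c^4 - 10*c^3 + 9*c^2 + 160*c - 400) = (c - 4)^2*(c^3 - 6*c^2 - 15*c + 100) = (c - 5)*(c - 4)^2*(c^2 - c - 20) = (c - 5)^2*(c - 4)^2*(c + 4)
(3) = (x + 3)*(x^2 - 2*x - 3) = (x - 3)*(x + 3)*(x + 1)
(4) = (d + 3)*(d^2 + 2*d) = (d + 2)*(d + 3)*(d)
(5) = (h + 4)*(h^2 - 3*h + 2) = (h - 1)*(h + 4)*(h - 2)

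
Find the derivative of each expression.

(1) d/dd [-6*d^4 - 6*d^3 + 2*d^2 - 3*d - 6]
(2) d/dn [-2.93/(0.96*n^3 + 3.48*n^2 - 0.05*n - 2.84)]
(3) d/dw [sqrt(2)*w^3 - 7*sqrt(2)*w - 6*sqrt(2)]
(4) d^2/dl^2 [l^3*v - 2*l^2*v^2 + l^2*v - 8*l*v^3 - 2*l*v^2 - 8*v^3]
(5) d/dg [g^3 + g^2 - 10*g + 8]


(1) = -24*d^3 - 18*d^2 + 4*d - 3
(2) = (8.4384*n^2 + 20.3928*n - 0.1465)/(0.96*n^3 + 3.48*n^2 - 0.05*n - 2.84)^2
(3) = sqrt(2)*(3*w^2 - 7)
(4) = 2*v*(3*l - 2*v + 1)
(5) = 3*g^2 + 2*g - 10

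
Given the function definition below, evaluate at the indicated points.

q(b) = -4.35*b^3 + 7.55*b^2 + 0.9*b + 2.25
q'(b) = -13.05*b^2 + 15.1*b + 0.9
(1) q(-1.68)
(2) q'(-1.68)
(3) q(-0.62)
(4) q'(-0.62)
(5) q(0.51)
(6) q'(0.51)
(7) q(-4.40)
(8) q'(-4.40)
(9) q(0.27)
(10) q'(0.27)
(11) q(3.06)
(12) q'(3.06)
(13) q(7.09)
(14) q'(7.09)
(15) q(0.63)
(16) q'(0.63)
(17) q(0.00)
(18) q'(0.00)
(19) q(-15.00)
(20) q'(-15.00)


(1) = 42.67
(2) = -61.30
(3) = 5.63
(4) = -13.48
(5) = 4.10
(6) = 5.21
(7) = 515.01
(8) = -318.19
(9) = 2.96
(10) = 4.03
(11) = -48.94
(12) = -75.09
(13) = -1162.19
(14) = -548.04
(15) = 4.73
(16) = 5.23
(17) = 2.25
(18) = 0.90
(19) = 16368.75
(20) = -3161.85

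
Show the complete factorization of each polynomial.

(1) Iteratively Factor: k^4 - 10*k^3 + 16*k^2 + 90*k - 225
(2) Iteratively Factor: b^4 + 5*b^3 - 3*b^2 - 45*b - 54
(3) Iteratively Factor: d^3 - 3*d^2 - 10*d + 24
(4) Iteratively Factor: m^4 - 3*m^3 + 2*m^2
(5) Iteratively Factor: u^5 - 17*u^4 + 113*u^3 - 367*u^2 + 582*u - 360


(1) = (k + 3)*(k^3 - 13*k^2 + 55*k - 75) = (k - 5)*(k + 3)*(k^2 - 8*k + 15) = (k - 5)^2*(k + 3)*(k - 3)
(2) = (b - 3)*(b^3 + 8*b^2 + 21*b + 18) = (b - 3)*(b + 2)*(b^2 + 6*b + 9) = (b - 3)*(b + 2)*(b + 3)*(b + 3)
(3) = (d + 3)*(d^2 - 6*d + 8) = (d - 2)*(d + 3)*(d - 4)
(4) = (m - 1)*(m^3 - 2*m^2) = (m - 2)*(m - 1)*(m^2) = m*(m - 2)*(m - 1)*(m)
(5) = (u - 3)*(u^4 - 14*u^3 + 71*u^2 - 154*u + 120) = (u - 3)*(u - 2)*(u^3 - 12*u^2 + 47*u - 60) = (u - 4)*(u - 3)*(u - 2)*(u^2 - 8*u + 15) = (u - 5)*(u - 4)*(u - 3)*(u - 2)*(u - 3)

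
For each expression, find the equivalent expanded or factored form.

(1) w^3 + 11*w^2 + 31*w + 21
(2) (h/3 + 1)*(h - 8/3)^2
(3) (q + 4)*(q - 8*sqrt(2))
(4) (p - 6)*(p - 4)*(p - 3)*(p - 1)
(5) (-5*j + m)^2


(1) = (w + 1)*(w + 3)*(w + 7)
(2) = h^3/3 - 7*h^2/9 - 80*h/27 + 64/9
(3) = q^2 - 8*sqrt(2)*q + 4*q - 32*sqrt(2)
(4) = p^4 - 14*p^3 + 67*p^2 - 126*p + 72
(5) = 25*j^2 - 10*j*m + m^2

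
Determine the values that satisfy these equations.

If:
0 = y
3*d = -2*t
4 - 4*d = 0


Then:
d = 1
t = -3/2
y = 0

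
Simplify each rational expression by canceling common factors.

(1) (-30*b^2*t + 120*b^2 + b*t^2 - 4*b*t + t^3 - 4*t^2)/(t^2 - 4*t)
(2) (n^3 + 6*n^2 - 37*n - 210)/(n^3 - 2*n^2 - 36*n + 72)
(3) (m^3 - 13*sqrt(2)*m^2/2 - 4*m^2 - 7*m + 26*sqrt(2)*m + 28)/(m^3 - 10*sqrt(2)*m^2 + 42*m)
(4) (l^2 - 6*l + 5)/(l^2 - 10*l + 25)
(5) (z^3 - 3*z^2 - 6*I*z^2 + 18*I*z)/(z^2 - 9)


(1) = (-30*b^2 + b*t + t^2)/t
(2) = (n^2 + 12*n + 35)/(n^2 + 4*n - 12)
(3) = (2*m^2 + m*(-8 + sqrt(2)) - 4*sqrt(2))/(2*m^2 - 6*sqrt(2)*m)
(4) = (l - 1)/(l - 5)
(5) = (z^2 - 6*I*z)/(z + 3)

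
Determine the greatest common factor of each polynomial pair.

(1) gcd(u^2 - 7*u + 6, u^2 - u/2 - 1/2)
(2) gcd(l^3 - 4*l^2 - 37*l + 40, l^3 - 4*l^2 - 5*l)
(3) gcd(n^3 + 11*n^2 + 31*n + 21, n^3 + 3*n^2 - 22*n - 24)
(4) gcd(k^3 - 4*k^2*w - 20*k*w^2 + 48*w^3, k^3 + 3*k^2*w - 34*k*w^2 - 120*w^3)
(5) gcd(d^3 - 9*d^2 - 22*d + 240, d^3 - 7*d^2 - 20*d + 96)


(1) = gcd((u - 6)*(u - 1), (u - 1)*(u + 1/2)) = u - 1
(2) = 1
(3) = n + 1
(4) = gcd((k - 6*w)*(k - 2*w)*(k + 4*w), (k - 6*w)*(k + 4*w)*(k + 5*w)) = -k^2 + 2*k*w + 24*w^2
(5) = d - 8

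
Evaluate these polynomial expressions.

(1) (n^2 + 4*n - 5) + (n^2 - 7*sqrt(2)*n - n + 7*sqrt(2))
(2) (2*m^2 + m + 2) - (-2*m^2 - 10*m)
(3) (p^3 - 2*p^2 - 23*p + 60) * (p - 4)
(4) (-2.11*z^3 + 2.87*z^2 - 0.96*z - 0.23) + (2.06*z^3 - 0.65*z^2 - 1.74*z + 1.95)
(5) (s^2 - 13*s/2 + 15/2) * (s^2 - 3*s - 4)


(1) = 2*n^2 - 7*sqrt(2)*n + 3*n - 5 + 7*sqrt(2)
(2) = 4*m^2 + 11*m + 2
(3) = p^4 - 6*p^3 - 15*p^2 + 152*p - 240
(4) = -0.05*z^3 + 2.22*z^2 - 2.7*z + 1.72
(5) = s^4 - 19*s^3/2 + 23*s^2 + 7*s/2 - 30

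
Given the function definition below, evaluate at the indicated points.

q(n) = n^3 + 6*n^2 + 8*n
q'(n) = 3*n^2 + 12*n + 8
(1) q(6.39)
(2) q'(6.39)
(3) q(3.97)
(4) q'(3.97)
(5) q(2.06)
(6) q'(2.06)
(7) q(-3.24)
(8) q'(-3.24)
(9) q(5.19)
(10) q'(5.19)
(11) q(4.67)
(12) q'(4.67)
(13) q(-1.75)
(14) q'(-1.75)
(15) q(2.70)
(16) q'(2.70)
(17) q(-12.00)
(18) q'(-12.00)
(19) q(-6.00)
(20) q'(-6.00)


(1) = 557.03
(2) = 207.18
(3) = 188.90
(4) = 102.92
(5) = 50.68
(6) = 45.45
(7) = 3.05
(8) = 0.61
(9) = 342.93
(10) = 151.09
(11) = 270.06
(12) = 129.47
(13) = -0.98
(14) = -3.81
(15) = 85.02
(16) = 62.27
(17) = -960.00
(18) = 296.00
(19) = -48.00
(20) = 44.00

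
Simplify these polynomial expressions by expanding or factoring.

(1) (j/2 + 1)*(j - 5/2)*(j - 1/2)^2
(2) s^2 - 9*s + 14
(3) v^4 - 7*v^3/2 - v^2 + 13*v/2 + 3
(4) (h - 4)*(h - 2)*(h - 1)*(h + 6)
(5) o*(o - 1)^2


(1) = j^4/2 - 3*j^3/4 - 17*j^2/8 + 39*j/16 - 5/8
(2) = (s - 7)*(s - 2)
(3) = (v - 3)*(v - 2)*(v + 1/2)*(v + 1)
(4) = h^4 - h^3 - 28*h^2 + 76*h - 48
(5) = o^3 - 2*o^2 + o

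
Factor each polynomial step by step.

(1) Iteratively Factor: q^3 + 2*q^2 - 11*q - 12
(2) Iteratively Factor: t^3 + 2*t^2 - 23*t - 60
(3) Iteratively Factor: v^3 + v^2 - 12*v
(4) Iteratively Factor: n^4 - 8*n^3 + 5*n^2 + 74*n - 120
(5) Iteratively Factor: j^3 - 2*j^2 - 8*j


(1) = (q + 1)*(q^2 + q - 12) = (q - 3)*(q + 1)*(q + 4)
(2) = (t - 5)*(t^2 + 7*t + 12) = (t - 5)*(t + 4)*(t + 3)
(3) = (v - 3)*(v^2 + 4*v) = v*(v - 3)*(v + 4)
(4) = (n - 5)*(n^3 - 3*n^2 - 10*n + 24) = (n - 5)*(n - 4)*(n^2 + n - 6) = (n - 5)*(n - 4)*(n - 2)*(n + 3)
(5) = (j + 2)*(j^2 - 4*j) = (j - 4)*(j + 2)*(j)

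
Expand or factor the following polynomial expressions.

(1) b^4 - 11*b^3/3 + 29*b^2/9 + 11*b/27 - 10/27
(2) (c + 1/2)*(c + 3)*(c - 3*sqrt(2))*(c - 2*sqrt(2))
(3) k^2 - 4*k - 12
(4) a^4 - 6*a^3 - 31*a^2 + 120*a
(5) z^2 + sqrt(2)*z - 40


(1) = (b - 2)*(b - 5/3)*(b - 1/3)*(b + 1/3)
(2) = c^4 - 5*sqrt(2)*c^3 + 7*c^3/2 - 35*sqrt(2)*c^2/2 + 27*c^2/2 - 15*sqrt(2)*c/2 + 42*c + 18
(3) = (k - 6)*(k + 2)
(4) = a*(a - 8)*(a - 3)*(a + 5)
(5) = (z - 4*sqrt(2))*(z + 5*sqrt(2))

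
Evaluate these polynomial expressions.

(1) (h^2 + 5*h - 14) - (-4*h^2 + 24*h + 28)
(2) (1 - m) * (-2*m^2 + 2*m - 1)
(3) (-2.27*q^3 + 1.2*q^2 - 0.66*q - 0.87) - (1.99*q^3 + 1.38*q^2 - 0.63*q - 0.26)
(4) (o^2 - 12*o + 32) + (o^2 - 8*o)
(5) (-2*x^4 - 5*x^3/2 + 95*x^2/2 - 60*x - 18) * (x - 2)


(1) = 5*h^2 - 19*h - 42
(2) = 2*m^3 - 4*m^2 + 3*m - 1
(3) = -4.26*q^3 - 0.18*q^2 - 0.03*q - 0.61
(4) = 2*o^2 - 20*o + 32
(5) = -2*x^5 + 3*x^4/2 + 105*x^3/2 - 155*x^2 + 102*x + 36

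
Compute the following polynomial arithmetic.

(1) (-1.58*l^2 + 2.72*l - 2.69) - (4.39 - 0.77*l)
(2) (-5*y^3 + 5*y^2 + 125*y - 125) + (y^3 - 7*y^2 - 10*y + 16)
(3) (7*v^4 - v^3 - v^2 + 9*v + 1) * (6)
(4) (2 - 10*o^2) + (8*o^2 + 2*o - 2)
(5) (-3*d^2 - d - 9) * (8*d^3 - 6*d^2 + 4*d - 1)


(1) = -1.58*l^2 + 3.49*l - 7.08
(2) = -4*y^3 - 2*y^2 + 115*y - 109
(3) = 42*v^4 - 6*v^3 - 6*v^2 + 54*v + 6
(4) = -2*o^2 + 2*o
(5) = -24*d^5 + 10*d^4 - 78*d^3 + 53*d^2 - 35*d + 9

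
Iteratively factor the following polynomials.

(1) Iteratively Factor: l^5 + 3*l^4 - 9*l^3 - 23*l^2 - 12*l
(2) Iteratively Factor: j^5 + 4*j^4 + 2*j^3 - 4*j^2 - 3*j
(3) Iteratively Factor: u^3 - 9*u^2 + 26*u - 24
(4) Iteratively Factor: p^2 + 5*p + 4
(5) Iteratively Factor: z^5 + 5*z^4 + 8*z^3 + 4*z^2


(1) = (l - 3)*(l^4 + 6*l^3 + 9*l^2 + 4*l) = (l - 3)*(l + 1)*(l^3 + 5*l^2 + 4*l) = (l - 3)*(l + 1)^2*(l^2 + 4*l) = l*(l - 3)*(l + 1)^2*(l + 4)
(2) = (j)*(j^4 + 4*j^3 + 2*j^2 - 4*j - 3) = j*(j + 3)*(j^3 + j^2 - j - 1) = j*(j - 1)*(j + 3)*(j^2 + 2*j + 1) = j*(j - 1)*(j + 1)*(j + 3)*(j + 1)
(3) = (u - 3)*(u^2 - 6*u + 8) = (u - 3)*(u - 2)*(u - 4)
(4) = (p + 1)*(p + 4)
(5) = (z + 2)*(z^4 + 3*z^3 + 2*z^2) = z*(z + 2)*(z^3 + 3*z^2 + 2*z) = z*(z + 1)*(z + 2)*(z^2 + 2*z) = z*(z + 1)*(z + 2)^2*(z)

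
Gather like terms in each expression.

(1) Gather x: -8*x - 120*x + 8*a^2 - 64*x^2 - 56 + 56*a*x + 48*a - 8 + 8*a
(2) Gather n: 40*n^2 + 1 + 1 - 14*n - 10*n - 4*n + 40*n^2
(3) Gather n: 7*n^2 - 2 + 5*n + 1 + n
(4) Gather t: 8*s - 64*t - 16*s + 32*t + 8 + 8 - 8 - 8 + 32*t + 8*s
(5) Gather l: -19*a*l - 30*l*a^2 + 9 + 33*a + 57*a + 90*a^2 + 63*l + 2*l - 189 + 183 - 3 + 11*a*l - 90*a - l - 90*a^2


(1) = 8*a^2 + 56*a - 64*x^2 + x*(56*a - 128) - 64
(2) = 80*n^2 - 28*n + 2
(3) = 7*n^2 + 6*n - 1
(4) = 0
(5) = l*(-30*a^2 - 8*a + 64)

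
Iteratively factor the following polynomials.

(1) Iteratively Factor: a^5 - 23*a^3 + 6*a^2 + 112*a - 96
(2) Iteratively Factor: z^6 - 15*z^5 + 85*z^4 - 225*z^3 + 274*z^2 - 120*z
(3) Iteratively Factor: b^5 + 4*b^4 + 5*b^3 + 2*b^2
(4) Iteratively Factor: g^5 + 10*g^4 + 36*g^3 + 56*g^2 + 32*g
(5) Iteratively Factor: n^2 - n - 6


(1) = (a - 1)*(a^4 + a^3 - 22*a^2 - 16*a + 96) = (a - 4)*(a - 1)*(a^3 + 5*a^2 - 2*a - 24) = (a - 4)*(a - 2)*(a - 1)*(a^2 + 7*a + 12) = (a - 4)*(a - 2)*(a - 1)*(a + 3)*(a + 4)
(2) = (z - 4)*(z^5 - 11*z^4 + 41*z^3 - 61*z^2 + 30*z) = (z - 5)*(z - 4)*(z^4 - 6*z^3 + 11*z^2 - 6*z) = (z - 5)*(z - 4)*(z - 3)*(z^3 - 3*z^2 + 2*z) = (z - 5)*(z - 4)*(z - 3)*(z - 2)*(z^2 - z) = (z - 5)*(z - 4)*(z - 3)*(z - 2)*(z - 1)*(z)
(3) = (b)*(b^4 + 4*b^3 + 5*b^2 + 2*b) = b*(b + 1)*(b^3 + 3*b^2 + 2*b) = b^2*(b + 1)*(b^2 + 3*b + 2) = b^2*(b + 1)^2*(b + 2)
(4) = (g + 2)*(g^4 + 8*g^3 + 20*g^2 + 16*g) = (g + 2)*(g + 4)*(g^3 + 4*g^2 + 4*g) = (g + 2)^2*(g + 4)*(g^2 + 2*g) = (g + 2)^3*(g + 4)*(g)
(5) = (n - 3)*(n + 2)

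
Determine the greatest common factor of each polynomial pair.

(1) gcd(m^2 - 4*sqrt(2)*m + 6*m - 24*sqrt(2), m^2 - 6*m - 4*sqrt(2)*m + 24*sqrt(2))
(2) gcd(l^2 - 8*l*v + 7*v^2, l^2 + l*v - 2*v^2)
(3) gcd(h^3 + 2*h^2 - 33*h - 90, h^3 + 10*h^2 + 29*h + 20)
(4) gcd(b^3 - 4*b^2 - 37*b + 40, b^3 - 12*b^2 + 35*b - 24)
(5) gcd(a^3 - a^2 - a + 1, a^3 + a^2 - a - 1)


(1) = gcd((m + 6)*(m - 4*sqrt(2)), (m - 6)*(m - 4*sqrt(2))) = m - 4*sqrt(2)
(2) = gcd((l - 7*v)*(l - v), (l - v)*(l + 2*v)) = -l + v
(3) = gcd((h - 6)*(h + 3)*(h + 5), (h + 1)*(h + 4)*(h + 5)) = h + 5
(4) = gcd((b - 8)*(b - 1)*(b + 5), (b - 8)*(b - 3)*(b - 1)) = b^2 - 9*b + 8
(5) = gcd((a - 1)^2*(a + 1), (a - 1)*(a + 1)^2) = a^2 - 1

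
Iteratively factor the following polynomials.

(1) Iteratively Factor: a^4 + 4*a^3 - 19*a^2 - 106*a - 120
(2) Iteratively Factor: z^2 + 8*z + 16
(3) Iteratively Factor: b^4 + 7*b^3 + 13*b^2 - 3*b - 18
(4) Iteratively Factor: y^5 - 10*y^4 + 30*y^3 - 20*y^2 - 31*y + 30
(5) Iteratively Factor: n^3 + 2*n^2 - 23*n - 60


(1) = (a + 4)*(a^3 - 19*a - 30) = (a + 2)*(a + 4)*(a^2 - 2*a - 15) = (a + 2)*(a + 3)*(a + 4)*(a - 5)
(2) = (z + 4)*(z + 4)
(3) = (b + 3)*(b^3 + 4*b^2 + b - 6) = (b + 2)*(b + 3)*(b^2 + 2*b - 3) = (b + 2)*(b + 3)^2*(b - 1)
(4) = (y - 5)*(y^4 - 5*y^3 + 5*y^2 + 5*y - 6) = (y - 5)*(y - 3)*(y^3 - 2*y^2 - y + 2) = (y - 5)*(y - 3)*(y - 2)*(y^2 - 1) = (y - 5)*(y - 3)*(y - 2)*(y - 1)*(y + 1)
(5) = (n + 4)*(n^2 - 2*n - 15) = (n - 5)*(n + 4)*(n + 3)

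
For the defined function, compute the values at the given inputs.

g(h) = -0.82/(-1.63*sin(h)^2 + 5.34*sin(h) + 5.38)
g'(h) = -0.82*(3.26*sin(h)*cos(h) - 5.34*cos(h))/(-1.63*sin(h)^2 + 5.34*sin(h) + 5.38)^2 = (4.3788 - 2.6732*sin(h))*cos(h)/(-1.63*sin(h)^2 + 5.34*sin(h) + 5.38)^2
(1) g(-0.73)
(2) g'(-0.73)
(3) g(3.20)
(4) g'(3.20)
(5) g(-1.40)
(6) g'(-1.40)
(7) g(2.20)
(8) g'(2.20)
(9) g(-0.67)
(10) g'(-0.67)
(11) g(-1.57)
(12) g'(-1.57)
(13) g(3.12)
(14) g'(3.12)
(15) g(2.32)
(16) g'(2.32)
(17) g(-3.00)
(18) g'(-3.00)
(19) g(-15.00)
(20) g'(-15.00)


(1) = -0.75
(2) = 3.84
(3) = -0.16
(4) = -0.18
(5) = 0.56
(6) = 0.56
(7) = -0.09
(8) = -0.02
(9) = -0.57
(10) = 2.30
(11) = 0.52
(12) = 0.00
(13) = -0.15
(14) = -0.14
(15) = -0.10
(16) = -0.02
(17) = -0.18
(18) = -0.22
(19) = -0.67
(20) = -3.13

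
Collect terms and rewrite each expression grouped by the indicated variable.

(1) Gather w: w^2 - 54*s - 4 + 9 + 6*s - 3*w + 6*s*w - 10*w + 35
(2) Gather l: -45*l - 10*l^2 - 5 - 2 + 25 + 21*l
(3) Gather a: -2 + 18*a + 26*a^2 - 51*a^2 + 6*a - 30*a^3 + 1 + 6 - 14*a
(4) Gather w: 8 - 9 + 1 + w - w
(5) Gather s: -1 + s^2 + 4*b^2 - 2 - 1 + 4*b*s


(1) = -48*s + w^2 + w*(6*s - 13) + 40
(2) = -10*l^2 - 24*l + 18
(3) = -30*a^3 - 25*a^2 + 10*a + 5
(4) = 0
(5) = 4*b^2 + 4*b*s + s^2 - 4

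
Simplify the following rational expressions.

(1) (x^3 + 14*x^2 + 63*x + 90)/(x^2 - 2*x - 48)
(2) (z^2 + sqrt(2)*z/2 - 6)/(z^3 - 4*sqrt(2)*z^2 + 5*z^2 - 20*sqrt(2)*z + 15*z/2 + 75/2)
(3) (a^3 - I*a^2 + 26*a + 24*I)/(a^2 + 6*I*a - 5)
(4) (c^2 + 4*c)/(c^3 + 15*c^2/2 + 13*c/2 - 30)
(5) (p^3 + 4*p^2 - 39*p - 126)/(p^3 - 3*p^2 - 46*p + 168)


(1) = (x^2 + 8*x + 15)/(x - 8)
(2) = (4*z + 8*sqrt(2))/(4*z^2 + z*(20 - 10*sqrt(2)) - 50*sqrt(2))
(3) = (a^2 - 2*I*a + 24)/(a + 5*I)
(4) = 2*c/(2*c^2 + 7*c - 15)
(5) = (p + 3)/(p - 4)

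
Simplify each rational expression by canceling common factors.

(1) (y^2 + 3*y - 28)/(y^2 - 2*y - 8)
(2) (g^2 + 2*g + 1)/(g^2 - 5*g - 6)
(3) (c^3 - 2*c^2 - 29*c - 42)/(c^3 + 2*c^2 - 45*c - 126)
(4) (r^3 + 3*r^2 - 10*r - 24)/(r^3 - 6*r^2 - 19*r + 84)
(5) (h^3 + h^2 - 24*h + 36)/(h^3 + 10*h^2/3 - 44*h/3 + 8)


(1) = (y + 7)/(y + 2)
(2) = (g + 1)/(g - 6)
(3) = (c + 2)/(c + 6)
(4) = (r + 2)/(r - 7)
(5) = (3*h - 9)/(3*h - 2)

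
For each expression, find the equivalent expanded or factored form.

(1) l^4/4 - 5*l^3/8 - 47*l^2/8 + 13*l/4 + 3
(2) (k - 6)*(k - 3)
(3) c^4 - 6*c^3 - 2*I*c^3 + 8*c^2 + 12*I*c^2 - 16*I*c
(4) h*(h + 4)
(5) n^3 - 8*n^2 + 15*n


(1) = (l/4 + 1)*(l - 6)*(l - 1)*(l + 1/2)
(2) = k^2 - 9*k + 18
(3) = c*(c - 4)*(c - 2)*(c - 2*I)
(4) = h^2 + 4*h
(5) = n*(n - 5)*(n - 3)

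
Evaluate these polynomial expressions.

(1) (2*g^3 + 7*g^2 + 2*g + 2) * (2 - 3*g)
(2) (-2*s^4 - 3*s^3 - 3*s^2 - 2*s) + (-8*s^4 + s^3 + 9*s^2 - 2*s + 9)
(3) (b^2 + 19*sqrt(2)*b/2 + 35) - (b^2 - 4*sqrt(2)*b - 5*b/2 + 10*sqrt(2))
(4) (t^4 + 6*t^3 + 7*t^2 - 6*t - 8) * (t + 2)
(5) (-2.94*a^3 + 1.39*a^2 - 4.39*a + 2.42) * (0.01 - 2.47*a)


(1) = -6*g^4 - 17*g^3 + 8*g^2 - 2*g + 4
(2) = -10*s^4 - 2*s^3 + 6*s^2 - 4*s + 9
(3) = 5*b/2 + 27*sqrt(2)*b/2 - 10*sqrt(2) + 35
(4) = t^5 + 8*t^4 + 19*t^3 + 8*t^2 - 20*t - 16
(5) = 7.2618*a^4 - 3.4627*a^3 + 10.8572*a^2 - 6.0213*a + 0.0242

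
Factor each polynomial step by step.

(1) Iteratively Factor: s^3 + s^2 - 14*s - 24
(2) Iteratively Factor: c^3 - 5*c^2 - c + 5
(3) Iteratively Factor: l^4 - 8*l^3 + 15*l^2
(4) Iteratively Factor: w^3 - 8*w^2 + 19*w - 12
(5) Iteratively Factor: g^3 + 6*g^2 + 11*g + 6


(1) = (s + 2)*(s^2 - s - 12) = (s - 4)*(s + 2)*(s + 3)
(2) = (c + 1)*(c^2 - 6*c + 5) = (c - 1)*(c + 1)*(c - 5)
(3) = (l - 5)*(l^3 - 3*l^2) = l*(l - 5)*(l^2 - 3*l) = l*(l - 5)*(l - 3)*(l)
(4) = (w - 3)*(w^2 - 5*w + 4) = (w - 4)*(w - 3)*(w - 1)
(5) = (g + 1)*(g^2 + 5*g + 6) = (g + 1)*(g + 2)*(g + 3)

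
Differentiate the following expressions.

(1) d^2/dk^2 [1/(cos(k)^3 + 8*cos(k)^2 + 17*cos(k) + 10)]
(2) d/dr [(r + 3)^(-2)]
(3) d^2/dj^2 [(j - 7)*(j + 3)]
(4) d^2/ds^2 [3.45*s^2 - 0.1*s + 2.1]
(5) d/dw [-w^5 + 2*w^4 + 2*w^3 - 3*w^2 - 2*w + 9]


(1) = ((71*cos(k) + 64*cos(2*k) + 9*cos(3*k))*(cos(k)^3 + 8*cos(k)^2 + 17*cos(k) + 10)/4 + 2*(3*cos(k)^2 + 16*cos(k) + 17)^2*sin(k)^2)/(cos(k)^3 + 8*cos(k)^2 + 17*cos(k) + 10)^3
(2) = -2/(r + 3)^3
(3) = 2
(4) = 6.90000000000000
(5) = -5*w^4 + 8*w^3 + 6*w^2 - 6*w - 2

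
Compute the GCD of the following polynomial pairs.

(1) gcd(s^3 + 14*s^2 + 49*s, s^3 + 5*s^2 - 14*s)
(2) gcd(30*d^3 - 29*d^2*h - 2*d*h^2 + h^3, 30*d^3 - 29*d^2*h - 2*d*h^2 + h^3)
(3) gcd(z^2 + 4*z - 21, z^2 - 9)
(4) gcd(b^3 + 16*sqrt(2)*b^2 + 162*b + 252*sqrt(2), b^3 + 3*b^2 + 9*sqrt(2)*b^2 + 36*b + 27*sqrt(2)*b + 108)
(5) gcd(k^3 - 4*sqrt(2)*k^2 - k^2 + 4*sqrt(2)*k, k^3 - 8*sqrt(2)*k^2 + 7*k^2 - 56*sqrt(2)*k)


(1) = gcd(s*(s + 7)^2, s*(s - 2)*(s + 7)) = s^2 + 7*s
(2) = 30*d^3 - 29*d^2*h - 2*d*h^2 + h^3
(3) = z - 3
(4) = b^2 + 9*sqrt(2)*b + 36
(5) = k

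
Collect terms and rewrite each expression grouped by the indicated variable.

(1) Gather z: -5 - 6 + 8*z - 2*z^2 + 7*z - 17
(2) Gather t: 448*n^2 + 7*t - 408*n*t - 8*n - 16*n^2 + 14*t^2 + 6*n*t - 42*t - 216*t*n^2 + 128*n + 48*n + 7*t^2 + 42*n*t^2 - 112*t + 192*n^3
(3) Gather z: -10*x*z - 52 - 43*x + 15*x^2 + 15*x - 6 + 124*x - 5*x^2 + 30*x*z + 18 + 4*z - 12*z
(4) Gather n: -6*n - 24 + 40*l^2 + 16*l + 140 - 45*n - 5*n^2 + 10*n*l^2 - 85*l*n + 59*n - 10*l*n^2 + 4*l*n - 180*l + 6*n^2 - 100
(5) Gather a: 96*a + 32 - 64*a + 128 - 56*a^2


(1) = -2*z^2 + 15*z - 28
(2) = 192*n^3 + 432*n^2 + 168*n + t^2*(42*n + 21) + t*(-216*n^2 - 402*n - 147)
(3) = 10*x^2 + 96*x + z*(20*x - 8) - 40
(4) = 40*l^2 - 164*l + n^2*(1 - 10*l) + n*(10*l^2 - 81*l + 8) + 16
(5) = -56*a^2 + 32*a + 160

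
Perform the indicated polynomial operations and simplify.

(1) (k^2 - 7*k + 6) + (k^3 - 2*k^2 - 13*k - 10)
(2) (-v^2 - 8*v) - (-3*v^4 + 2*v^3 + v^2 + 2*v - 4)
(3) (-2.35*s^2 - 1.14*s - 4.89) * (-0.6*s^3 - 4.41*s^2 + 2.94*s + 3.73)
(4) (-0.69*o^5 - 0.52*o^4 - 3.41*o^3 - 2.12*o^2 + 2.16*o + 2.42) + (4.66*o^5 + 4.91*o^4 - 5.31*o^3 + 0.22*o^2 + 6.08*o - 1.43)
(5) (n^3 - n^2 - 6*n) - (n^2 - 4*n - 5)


(1) = k^3 - k^2 - 20*k - 4
(2) = 3*v^4 - 2*v^3 - 2*v^2 - 10*v + 4
(3) = 1.41*s^5 + 11.0475*s^4 + 1.0524*s^3 + 9.4478*s^2 - 18.6288*s - 18.2397
(4) = 3.97*o^5 + 4.39*o^4 - 8.72*o^3 - 1.9*o^2 + 8.24*o + 0.99
(5) = n^3 - 2*n^2 - 2*n + 5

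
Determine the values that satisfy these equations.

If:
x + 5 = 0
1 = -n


Then:
n = -1
x = -5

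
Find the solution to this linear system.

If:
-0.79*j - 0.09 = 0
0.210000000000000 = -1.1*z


Then:
j = -0.11
z = -0.19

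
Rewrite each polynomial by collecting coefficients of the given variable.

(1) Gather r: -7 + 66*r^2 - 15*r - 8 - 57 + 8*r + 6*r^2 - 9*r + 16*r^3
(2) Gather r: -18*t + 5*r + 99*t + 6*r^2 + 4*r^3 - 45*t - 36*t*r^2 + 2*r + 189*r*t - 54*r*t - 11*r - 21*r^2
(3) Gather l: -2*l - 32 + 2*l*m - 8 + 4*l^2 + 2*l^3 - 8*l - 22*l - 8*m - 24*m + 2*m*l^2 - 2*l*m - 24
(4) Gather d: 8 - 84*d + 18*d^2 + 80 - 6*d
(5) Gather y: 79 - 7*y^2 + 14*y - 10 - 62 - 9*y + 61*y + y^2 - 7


(1) = 16*r^3 + 72*r^2 - 16*r - 72
(2) = 4*r^3 + r^2*(-36*t - 15) + r*(135*t - 4) + 36*t
(3) = 2*l^3 + l^2*(2*m + 4) - 32*l - 32*m - 64
(4) = 18*d^2 - 90*d + 88
(5) = -6*y^2 + 66*y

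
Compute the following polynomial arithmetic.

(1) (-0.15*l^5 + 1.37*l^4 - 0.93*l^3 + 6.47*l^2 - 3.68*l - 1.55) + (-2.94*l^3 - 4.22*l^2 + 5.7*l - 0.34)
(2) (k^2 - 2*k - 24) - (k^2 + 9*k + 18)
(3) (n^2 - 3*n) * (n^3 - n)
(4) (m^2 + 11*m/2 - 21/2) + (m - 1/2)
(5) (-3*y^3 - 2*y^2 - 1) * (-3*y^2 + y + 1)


(1) = -0.15*l^5 + 1.37*l^4 - 3.87*l^3 + 2.25*l^2 + 2.02*l - 1.89
(2) = -11*k - 42
(3) = n^5 - 3*n^4 - n^3 + 3*n^2
(4) = m^2 + 13*m/2 - 11
(5) = 9*y^5 + 3*y^4 - 5*y^3 + y^2 - y - 1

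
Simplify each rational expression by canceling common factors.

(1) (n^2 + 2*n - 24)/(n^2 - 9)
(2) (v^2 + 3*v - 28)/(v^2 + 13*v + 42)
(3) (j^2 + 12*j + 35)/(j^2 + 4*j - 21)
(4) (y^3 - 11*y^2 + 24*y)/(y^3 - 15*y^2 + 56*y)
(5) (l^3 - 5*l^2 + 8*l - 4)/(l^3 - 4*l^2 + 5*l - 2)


(1) = (n^2 + 2*n - 24)/(n^2 - 9)
(2) = (v - 4)/(v + 6)
(3) = (j + 5)/(j - 3)
(4) = (y - 3)/(y - 7)
(5) = (l - 2)/(l - 1)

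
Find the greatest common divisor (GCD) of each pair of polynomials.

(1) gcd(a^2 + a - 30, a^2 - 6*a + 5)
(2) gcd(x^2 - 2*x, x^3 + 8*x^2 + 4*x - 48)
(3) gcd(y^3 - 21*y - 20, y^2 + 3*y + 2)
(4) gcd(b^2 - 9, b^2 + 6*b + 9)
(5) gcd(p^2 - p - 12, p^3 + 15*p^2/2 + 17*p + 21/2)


(1) = gcd((a - 5)*(a + 6), (a - 5)*(a - 1)) = a - 5
(2) = gcd(x*(x - 2), (x - 2)*(x + 4)*(x + 6)) = x - 2
(3) = gcd((y - 5)*(y + 1)*(y + 4), (y + 1)*(y + 2)) = y + 1
(4) = gcd((b - 3)*(b + 3), (b + 3)^2) = b + 3
(5) = gcd((p - 4)*(p + 3), (p + 1)*(p + 3)*(p + 7/2)) = p + 3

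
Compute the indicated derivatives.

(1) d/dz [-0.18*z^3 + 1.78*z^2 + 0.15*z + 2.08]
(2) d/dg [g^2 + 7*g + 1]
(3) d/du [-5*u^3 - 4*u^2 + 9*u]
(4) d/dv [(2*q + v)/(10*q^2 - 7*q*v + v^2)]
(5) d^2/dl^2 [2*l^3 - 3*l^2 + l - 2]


(1) = -0.54*z^2 + 3.56*z + 0.15
(2) = 2*g + 7
(3) = -15*u^2 - 8*u + 9
(4) = (10*q^2 - 7*q*v + v^2 + (2*q + v)*(7*q - 2*v))/(10*q^2 - 7*q*v + v^2)^2
(5) = 12*l - 6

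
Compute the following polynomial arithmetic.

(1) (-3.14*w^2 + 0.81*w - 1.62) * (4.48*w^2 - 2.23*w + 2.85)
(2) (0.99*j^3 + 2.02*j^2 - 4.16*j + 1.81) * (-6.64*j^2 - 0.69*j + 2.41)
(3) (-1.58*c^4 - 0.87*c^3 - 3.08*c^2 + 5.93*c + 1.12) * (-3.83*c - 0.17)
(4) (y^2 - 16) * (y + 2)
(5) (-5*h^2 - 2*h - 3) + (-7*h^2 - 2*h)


(1) = -14.0672*w^4 + 10.631*w^3 - 18.0129*w^2 + 5.9211*w - 4.617
(2) = -6.5736*j^5 - 14.0959*j^4 + 28.6145*j^3 - 4.2798*j^2 - 11.2745*j + 4.3621
(3) = 6.0514*c^5 + 3.6007*c^4 + 11.9443*c^3 - 22.1883*c^2 - 5.2977*c - 0.1904
(4) = y^3 + 2*y^2 - 16*y - 32
(5) = -12*h^2 - 4*h - 3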